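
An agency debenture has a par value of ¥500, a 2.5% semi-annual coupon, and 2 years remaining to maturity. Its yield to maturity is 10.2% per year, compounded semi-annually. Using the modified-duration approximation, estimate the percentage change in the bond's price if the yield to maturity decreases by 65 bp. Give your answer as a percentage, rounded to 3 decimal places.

+1.212%

Periodic yield y = 0.051. Modified duration first:
  t   CF        PV=CF/(1+0.051)^t    t·PV
  1         6.25         5.9467         5.9467
  2         6.25         5.6582        11.3163
  3         6.25         5.3836        16.1508
  4       506.25       414.9103     1,659.6410
  Σ                    431.8987     1,693.0548
P = 431.8987; D_Mac = 3.92003 half-year periods = 1.96001 yrs; D_mod = 1.96001/(1+0.051) = 1.86490 yrs.
ΔP/P ≈ -D_mod · Δy = -1.86490 × (-0.0065) = +0.012122 = +1.2122%.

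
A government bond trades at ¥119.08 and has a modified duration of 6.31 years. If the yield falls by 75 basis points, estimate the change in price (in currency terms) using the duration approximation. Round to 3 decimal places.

+¥5.635

Duration approximation: ΔP/P ≈ -D_mod · Δy = -6.31 × (-0.0075) = +0.047325.
ΔP ≈ 119.08 × (+0.047325) = +5.635461.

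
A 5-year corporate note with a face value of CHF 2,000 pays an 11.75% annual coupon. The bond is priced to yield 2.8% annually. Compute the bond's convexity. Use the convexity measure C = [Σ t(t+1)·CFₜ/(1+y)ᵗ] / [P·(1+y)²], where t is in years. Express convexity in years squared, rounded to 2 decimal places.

With y = 0.028:
  t   CF        PV=CF/(1+0.028)^t    t·PV        t(t+1)·PV
  1       235.00       228.5992       228.5992         457.1984
  2       235.00       222.3728       444.7456       1,334.2367
  3       235.00       216.3159       648.9478       2,595.7913
  4       235.00       210.4241       841.6963       4,208.4813
  5     2,235.00     1,946.7579     9,733.7897      58,402.7381
  Σ                  2,824.4699    11,897.7785      66,998.4458
P = 2,824.4699.
Convexity = Σ t(t+1)·PV / [P·(1+y)²] = 66,998.4458 / (2,824.4699 × 1.056784) = 22.44613.

22.45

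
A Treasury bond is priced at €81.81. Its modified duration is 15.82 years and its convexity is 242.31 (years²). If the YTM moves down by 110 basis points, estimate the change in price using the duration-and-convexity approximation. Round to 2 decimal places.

+€15.44

Duration effect: -D_mod·Δy = -15.82 × (-0.011) = +0.174020
Convexity effect: ½·C·(Δy)² = 0.5 × 242.31 × (-0.011)² = +0.014659755
ΔP/P ≈ +0.174020 + 0.014659755 = +0.188679755
ΔP ≈ 81.81 × (+0.188679755) = +15.43589075655.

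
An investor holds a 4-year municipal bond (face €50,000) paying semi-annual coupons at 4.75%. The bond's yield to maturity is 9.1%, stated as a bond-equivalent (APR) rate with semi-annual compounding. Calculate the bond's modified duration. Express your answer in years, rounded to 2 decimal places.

Periodic yield y = 0.0455. First find Macaulay duration:
  t   CF        PV=CF/(1+0.0455)^t    t·PV
  1     1,187.50     1,135.8202     1,135.8202
  2     1,187.50     1,086.3895     2,172.7789
  3     1,187.50     1,039.1100     3,117.3299
  4     1,187.50       993.8881     3,975.5522
  5     1,187.50       950.6342     4,753.1710
  6     1,187.50       909.2627     5,455.5764
  7     1,187.50       869.6918     6,087.8424
  8    51,187.50    35,856.8077   286,854.4615
  Σ                 42,841.6040   313,552.5324
P = 42,841.6040; Macaulay duration = 313,552.5324 / 42,841.6040 = 7.31888 half-year periods = 3.65944 years.
Modified duration = D_Mac / (1 + y) = 3.65944 / 1.0455 = 3.50018 years.

3.50 years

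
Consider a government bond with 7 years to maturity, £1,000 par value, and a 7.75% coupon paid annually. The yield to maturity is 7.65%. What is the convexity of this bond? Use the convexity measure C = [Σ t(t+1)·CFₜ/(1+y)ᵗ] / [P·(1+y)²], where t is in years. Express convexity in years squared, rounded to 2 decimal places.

With y = 0.0765:
  t   CF        PV=CF/(1+0.0765)^t    t·PV        t(t+1)·PV
  1        77.50        71.9926        71.9926         143.9851
  2        77.50        66.8765       133.7530         401.2591
  3        77.50        62.1240       186.3721         745.4883
  4        77.50        57.7093       230.8371       1,154.1854
  5        77.50        53.6082       268.0412       1,608.2471
  6        77.50        49.7986       298.7919       2,091.5430
  7     1,077.50       643.1600     4,502.1201      36,016.9611
  Σ                  1,005.2693     5,691.9079      42,161.6691
P = 1,005.2693.
Convexity = Σ t(t+1)·PV / [P·(1+y)²] = 42,161.6691 / (1,005.2693 × 1.158852) = 36.19156.

36.19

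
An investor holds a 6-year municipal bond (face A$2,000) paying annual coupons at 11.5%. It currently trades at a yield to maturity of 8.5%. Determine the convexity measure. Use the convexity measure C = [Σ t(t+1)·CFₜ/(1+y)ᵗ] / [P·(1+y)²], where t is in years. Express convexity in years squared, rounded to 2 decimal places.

With y = 0.085:
  t   CF        PV=CF/(1+0.085)^t    t·PV        t(t+1)·PV
  1       230.00       211.9816       211.9816         423.9631
  2       230.00       195.3747       390.7494       1,172.2483
  3       230.00       180.0689       540.2066       2,160.8264
  4       230.00       165.9621       663.8483       3,319.2417
  5       230.00       152.9604       764.8022       4,588.8134
  6     2,230.00     1,366.8676     8,201.2053      57,408.4372
  Σ                  2,273.2152    10,772.7935      69,073.5301
P = 2,273.2152.
Convexity = Σ t(t+1)·PV / [P·(1+y)²] = 69,073.5301 / (2,273.2152 × 1.177225) = 25.81140.

25.81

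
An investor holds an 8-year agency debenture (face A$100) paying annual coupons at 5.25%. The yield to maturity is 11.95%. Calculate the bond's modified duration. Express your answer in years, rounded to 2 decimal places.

Periodic yield y = 0.1195. First find Macaulay duration:
  t   CF        PV=CF/(1+0.1195)^t    t·PV
  1         5.25         4.6896         4.6896
  2         5.25         4.1890         8.3780
  3         5.25         3.7419        11.2256
  4         5.25         3.3424        13.3697
  5         5.25         2.9856        14.9282
  6         5.25         2.6669        16.0017
  7         5.25         2.3823        16.6759
  8       105.25        42.6608       341.2867
  Σ                     66.6586       426.5554
P = 66.6586; Macaulay duration = 426.5554 / 66.6586 = 6.39911 years.
Modified duration = D_Mac / (1 + y) = 6.39911 / 1.1195 = 5.71604 years.

5.72 years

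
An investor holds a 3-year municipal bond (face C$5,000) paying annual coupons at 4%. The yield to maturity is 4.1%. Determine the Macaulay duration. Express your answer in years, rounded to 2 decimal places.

Periodic yield y = 0.041. Discount each cash flow and weight by its year:
  t   CF        PV=CF/(1+0.041)^t    t·PV
  1       200.00       192.1230       192.1230
  2       200.00       184.5562       369.1123
  3     5,200.00     4,609.4717    13,828.4152
  Σ                  4,986.1508    14,389.6504
Price P = Σ PV = 4,986.1508.
Macaulay duration = Σ(t·PV) / P = 14,389.6504 / 4,986.1508 = 2.88592 years.

2.89 years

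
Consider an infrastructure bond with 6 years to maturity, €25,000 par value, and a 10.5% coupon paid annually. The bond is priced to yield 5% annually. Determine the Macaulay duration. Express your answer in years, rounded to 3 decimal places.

4.899 years

Periodic yield y = 0.05. Discount each cash flow and weight by its year:
  t   CF        PV=CF/(1+0.05)^t    t·PV
  1     2,625.00     2,500.0000     2,500.0000
  2     2,625.00     2,380.9524     4,761.9048
  3     2,625.00     2,267.5737     6,802.7211
  4     2,625.00     2,159.5940     8,638.3760
  5     2,625.00     2,056.7562    10,283.7809
  6    27,625.00    20,614.2003   123,685.2020
  Σ                 31,979.0766   156,671.9848
Price P = Σ PV = 31,979.0766.
Macaulay duration = Σ(t·PV) / P = 156,671.9848 / 31,979.0766 = 4.89920 years.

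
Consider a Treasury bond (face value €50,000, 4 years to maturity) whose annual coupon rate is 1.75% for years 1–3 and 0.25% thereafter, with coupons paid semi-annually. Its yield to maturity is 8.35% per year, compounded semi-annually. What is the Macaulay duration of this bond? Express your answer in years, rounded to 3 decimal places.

3.862 years

Periodic yield y = 0.04175. Discount each cash flow and weight by its period:
  t   CF        PV=CF/(1+0.04175)^t    t·PV
  1       437.50       419.9664       419.9664
  2       437.50       403.1355       806.2710
  3       437.50       386.9791     1,160.9374
  4       437.50       371.4702     1,485.8809
  5       437.50       356.5829     1,782.9145
  6       437.50       342.2922     2,053.7532
  7        62.50        46.9392       328.5742
  8    50,062.50    36,091.4608   288,731.6864
  Σ                 38,418.8263   296,769.9840
Price P = Σ PV = 38,418.8263.
Macaulay duration = Σ(t·PV) / P = 296,769.9840 / 38,418.8263 = 7.72460 half-year periods.
In years: 7.72460 / 2 = 3.86230 years.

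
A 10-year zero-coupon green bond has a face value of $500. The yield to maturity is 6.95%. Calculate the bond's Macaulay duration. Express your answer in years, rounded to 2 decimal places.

A zero-coupon bond has a single cash flow at maturity, so its Macaulay duration equals its maturity: 10 years.

10.00 years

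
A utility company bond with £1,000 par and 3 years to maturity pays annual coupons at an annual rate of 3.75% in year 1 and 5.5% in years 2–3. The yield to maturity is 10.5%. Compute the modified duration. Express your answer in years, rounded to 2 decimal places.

Periodic yield y = 0.105. First find Macaulay duration:
  t   CF        PV=CF/(1+0.105)^t    t·PV
  1        37.50        33.9367        33.9367
  2        55.00        45.0441        90.0882
  3     1,055.00       781.9259     2,345.7778
  Σ                    860.9067     2,469.8027
P = 860.9067; Macaulay duration = 2,469.8027 / 860.9067 = 2.86884 years.
Modified duration = D_Mac / (1 + y) = 2.86884 / 1.105 = 2.59623 years.

2.60 years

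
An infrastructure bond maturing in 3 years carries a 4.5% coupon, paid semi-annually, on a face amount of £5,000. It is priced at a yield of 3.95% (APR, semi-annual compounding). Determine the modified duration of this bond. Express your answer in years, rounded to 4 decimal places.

Periodic yield y = 0.01975. First find Macaulay duration:
  t   CF        PV=CF/(1+0.01975)^t    t·PV
  1       112.50       110.3212       110.3212
  2       112.50       108.1845       216.3690
  3       112.50       106.0893       318.2678
  4       112.50       104.0346       416.1383
  5       112.50       102.0197       510.0984
  6     5,112.50     4,546.4355    27,278.6132
  Σ                  5,077.0847    28,849.8078
P = 5,077.0847; Macaulay duration = 28,849.8078 / 5,077.0847 = 5.68236 half-year periods = 2.84118 years.
Modified duration = D_Mac / (1 + y) = 2.84118 / 1.01975 = 2.78615 years.

2.7862 years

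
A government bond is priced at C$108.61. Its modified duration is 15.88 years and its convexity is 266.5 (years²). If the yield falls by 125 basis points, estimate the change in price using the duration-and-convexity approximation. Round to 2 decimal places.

+C$23.82

Duration effect: -D_mod·Δy = -15.88 × (-0.0125) = +0.198500
Convexity effect: ½·C·(Δy)² = 0.5 × 266.5 × (-0.0125)² = +0.0208203125
ΔP/P ≈ +0.198500 + 0.0208203125 = +0.2193203125
ΔP ≈ 108.61 × (+0.2193203125) = +23.820379140625.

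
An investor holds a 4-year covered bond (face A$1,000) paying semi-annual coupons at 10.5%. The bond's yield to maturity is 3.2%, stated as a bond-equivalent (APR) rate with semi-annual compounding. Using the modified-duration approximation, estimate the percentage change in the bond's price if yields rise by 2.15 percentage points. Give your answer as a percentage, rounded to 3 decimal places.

-7.298%

Periodic yield y = 0.016. Modified duration first:
  t   CF        PV=CF/(1+0.016)^t    t·PV
  1        52.50        51.6732        51.6732
  2        52.50        50.8595       101.7190
  3        52.50        50.0585       150.1756
  4        52.50        49.2702       197.0809
  5        52.50        48.4943       242.4715
  6        52.50        47.7306       286.3837
  7        52.50        46.9790       328.8527
  8     1,052.50       926.9844     7,415.8755
  Σ                  1,272.0498     8,774.2321
P = 1,272.0498; D_Mac = 6.89771 half-year periods = 3.44886 yrs; D_mod = 3.44886/(1+0.016) = 3.39454 yrs.
ΔP/P ≈ -D_mod · Δy = -3.39454 × (+0.0215) = -0.072983 = -7.2983%.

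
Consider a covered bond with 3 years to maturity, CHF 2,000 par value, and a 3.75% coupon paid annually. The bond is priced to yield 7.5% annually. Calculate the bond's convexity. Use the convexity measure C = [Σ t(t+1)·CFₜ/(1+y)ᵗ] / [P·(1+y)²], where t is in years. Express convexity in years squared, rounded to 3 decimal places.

With y = 0.075:
  t   CF        PV=CF/(1+0.075)^t    t·PV        t(t+1)·PV
  1        75.00        69.7674        69.7674         139.5349
  2        75.00        64.8999       129.7999         389.3997
  3     2,075.00     1,670.2932     5,010.8795      20,043.5182
  Σ                  1,804.9606     5,210.4469      20,572.4527
P = 1,804.9606.
Convexity = Σ t(t+1)·PV / [P·(1+y)²] = 20,572.4527 / (1,804.9606 × 1.155625) = 9.86283.

9.863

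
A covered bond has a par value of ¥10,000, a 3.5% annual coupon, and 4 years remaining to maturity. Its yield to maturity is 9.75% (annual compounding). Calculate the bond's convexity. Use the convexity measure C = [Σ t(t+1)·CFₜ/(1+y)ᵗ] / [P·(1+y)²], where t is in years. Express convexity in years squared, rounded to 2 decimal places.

15.37

With y = 0.0975:
  t   CF        PV=CF/(1+0.0975)^t    t·PV        t(t+1)·PV
  1       350.00       318.9066       318.9066         637.8132
  2       350.00       290.5755       581.1510       1,743.4530
  3       350.00       264.7613       794.2838       3,177.1353
  4    10,350.00     7,133.8214    28,535.2857     142,676.4286
  Σ                  8,008.0648    30,229.6271     148,234.8300
P = 8,008.0648.
Convexity = Σ t(t+1)·PV / [P·(1+y)²] = 148,234.8300 / (8,008.0648 × 1.204506) = 15.36787.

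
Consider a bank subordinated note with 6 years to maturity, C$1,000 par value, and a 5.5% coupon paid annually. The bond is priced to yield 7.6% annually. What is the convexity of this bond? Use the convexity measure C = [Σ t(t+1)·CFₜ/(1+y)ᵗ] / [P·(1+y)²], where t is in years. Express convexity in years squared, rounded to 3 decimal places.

30.108

With y = 0.076:
  t   CF        PV=CF/(1+0.076)^t    t·PV        t(t+1)·PV
  1        55.00        51.1152        51.1152         102.2305
  2        55.00        47.5049        95.0097         285.0292
  3        55.00        44.1495       132.4485         529.7941
  4        55.00        41.0311       164.1246         820.6228
  5        55.00        38.1330       190.6652       1,143.9909
  6     1,055.00       679.7964     4,078.7781      28,551.4469
  Σ                    901.7302     4,712.1414      31,433.1145
P = 901.7302.
Convexity = Σ t(t+1)·PV / [P·(1+y)²] = 31,433.1145 / (901.7302 × 1.157776) = 30.10830.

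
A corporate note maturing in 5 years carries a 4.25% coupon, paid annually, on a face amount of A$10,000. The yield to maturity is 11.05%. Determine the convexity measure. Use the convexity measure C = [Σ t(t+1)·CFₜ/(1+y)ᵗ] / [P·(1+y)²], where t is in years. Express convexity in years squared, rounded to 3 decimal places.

With y = 0.1105:
  t   CF        PV=CF/(1+0.1105)^t    t·PV        t(t+1)·PV
  1       425.00       382.7105       382.7105         765.4210
  2       425.00       344.6290       689.2580       2,067.7739
  3       425.00       310.3368       931.0103       3,724.0413
  4       425.00       279.4568     1,117.8272       5,589.1360
  5    10,425.00     6,172.8148    30,864.0741     185,184.4448
  Σ                  7,489.9479    33,984.8801     197,330.8170
P = 7,489.9479.
Convexity = Σ t(t+1)·PV / [P·(1+y)²] = 197,330.8170 / (7,489.9479 × 1.233210) = 21.36382.

21.364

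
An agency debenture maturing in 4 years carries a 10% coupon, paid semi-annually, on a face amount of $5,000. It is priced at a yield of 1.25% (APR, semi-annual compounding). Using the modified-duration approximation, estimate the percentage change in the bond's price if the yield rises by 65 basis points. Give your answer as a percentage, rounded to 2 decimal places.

-2.25%

Periodic yield y = 0.00625. Modified duration first:
  t   CF        PV=CF/(1+0.00625)^t    t·PV
  1       250.00       248.4472       248.4472
  2       250.00       246.9041       493.8081
  3       250.00       245.3705       736.1115
  4       250.00       243.8464       975.3858
  5       250.00       242.3319     1,211.6594
  6       250.00       240.8267     1,444.9602
  7       250.00       239.3309     1,675.3162
  8     5,250.00     4,994.7316    39,957.8529
  Σ                  6,701.7893    46,743.5413
P = 6,701.7893; D_Mac = 6.97479 half-year periods = 3.48739 yrs; D_mod = 3.48739/(1+0.00625) = 3.46573 yrs.
ΔP/P ≈ -D_mod · Δy = -3.46573 × (+0.0065) = -0.022527 = -2.2527%.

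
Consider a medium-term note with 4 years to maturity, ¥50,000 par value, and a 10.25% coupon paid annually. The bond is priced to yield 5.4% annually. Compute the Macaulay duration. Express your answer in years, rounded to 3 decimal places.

3.518 years

Periodic yield y = 0.054. Discount each cash flow and weight by its year:
  t   CF        PV=CF/(1+0.054)^t    t·PV
  1     5,125.00     4,862.4288     4,862.4288
  2     5,125.00     4,613.3101     9,226.6202
  3     5,125.00     4,376.9546    13,130.8637
  4    55,125.00    44,666.9357   178,667.7426
  Σ                 58,519.6291   205,887.6553
Price P = Σ PV = 58,519.6291.
Macaulay duration = Σ(t·PV) / P = 205,887.6553 / 58,519.6291 = 3.51827 years.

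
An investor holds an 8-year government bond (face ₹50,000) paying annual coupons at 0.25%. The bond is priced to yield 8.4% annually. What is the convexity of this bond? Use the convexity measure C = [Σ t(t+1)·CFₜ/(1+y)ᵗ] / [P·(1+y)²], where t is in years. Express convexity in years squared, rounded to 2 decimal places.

With y = 0.084:
  t   CF        PV=CF/(1+0.084)^t    t·PV        t(t+1)·PV
  1       125.00       115.3137       115.3137         230.6273
  2       125.00       106.3779       212.7558         638.2675
  3       125.00        98.1346       294.4038       1,177.6152
  4       125.00        90.5301       362.1203       1,810.6015
  5       125.00        83.5148       417.5742       2,505.4449
  6       125.00        77.0432       462.2592       3,235.8145
  7       125.00        71.0731       497.5114       3,980.0916
  8    50,125.00    26,291.7884   210,334.3070   1,893,008.7633
  Σ                 26,933.7757   212,696.2454   1,906,587.2257
P = 26,933.7757.
Convexity = Σ t(t+1)·PV / [P·(1+y)²] = 1,906,587.2257 / (26,933.7757 × 1.175056) = 60.24221.

60.24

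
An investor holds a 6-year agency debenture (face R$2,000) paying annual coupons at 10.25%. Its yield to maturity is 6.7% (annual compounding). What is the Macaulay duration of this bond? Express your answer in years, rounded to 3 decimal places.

Periodic yield y = 0.067. Discount each cash flow and weight by its year:
  t   CF        PV=CF/(1+0.067)^t    t·PV
  1       205.00       192.1275       192.1275
  2       205.00       180.0632       360.1264
  3       205.00       168.7565       506.2696
  4       205.00       158.1598       632.6393
  5       205.00       148.2285       741.1426
  6     2,205.00     1,494.2459     8,965.4755
  Σ                  2,341.5815    11,397.7809
Price P = Σ PV = 2,341.5815.
Macaulay duration = Σ(t·PV) / P = 11,397.7809 / 2,341.5815 = 4.86756 years.

4.868 years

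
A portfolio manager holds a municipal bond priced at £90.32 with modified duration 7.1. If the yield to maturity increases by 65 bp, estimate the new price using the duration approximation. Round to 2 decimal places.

£86.15

Duration approximation: ΔP/P ≈ -D_mod · Δy = -7.1 × (+0.0065) = -0.046150.
New price ≈ 90.32 × (1 - 0.046150) = 86.151732.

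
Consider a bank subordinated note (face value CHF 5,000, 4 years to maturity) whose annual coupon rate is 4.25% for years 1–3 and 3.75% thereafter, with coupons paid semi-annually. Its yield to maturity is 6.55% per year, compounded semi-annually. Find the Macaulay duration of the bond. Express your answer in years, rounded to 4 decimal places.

Periodic yield y = 0.03275. Discount each cash flow and weight by its period:
  t   CF        PV=CF/(1+0.03275)^t    t·PV
  1       106.25       102.8807       102.8807
  2       106.25        99.6182       199.2363
  3       106.25        96.4591       289.3774
  4       106.25        93.4003       373.6011
  5       106.25        90.4384       452.1921
  6       106.25        87.5705       525.4229
  7        93.75        74.8178       523.7245
  8     5,093.75     3,936.1895    31,489.5159
  Σ                  4,581.3744    33,955.9507
Price P = Σ PV = 4,581.3744.
Macaulay duration = Σ(t·PV) / P = 33,955.9507 / 4,581.3744 = 7.41174 half-year periods.
In years: 7.41174 / 2 = 3.70587 years.

3.7059 years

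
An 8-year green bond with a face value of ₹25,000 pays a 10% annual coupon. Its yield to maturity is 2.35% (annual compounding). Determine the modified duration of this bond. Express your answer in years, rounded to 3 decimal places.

6.171 years

Periodic yield y = 0.0235. First find Macaulay duration:
  t   CF        PV=CF/(1+0.0235)^t    t·PV
  1     2,500.00     2,442.5989     2,442.5989
  2     2,500.00     2,386.5158     4,773.0316
  3     2,500.00     2,331.7204     6,995.1611
  4     2,500.00     2,278.1831     9,112.7323
  5     2,500.00     2,225.8750    11,129.3751
  6     2,500.00     2,174.7680    13,048.6078
  7     2,500.00     2,124.8344    14,873.8405
  8    27,500.00    22,836.5197   182,692.1576
  Σ                 38,801.0152   245,067.5049
P = 38,801.0152; Macaulay duration = 245,067.5049 / 38,801.0152 = 6.31601 years.
Modified duration = D_Mac / (1 + y) = 6.31601 / 1.0235 = 6.17099 years.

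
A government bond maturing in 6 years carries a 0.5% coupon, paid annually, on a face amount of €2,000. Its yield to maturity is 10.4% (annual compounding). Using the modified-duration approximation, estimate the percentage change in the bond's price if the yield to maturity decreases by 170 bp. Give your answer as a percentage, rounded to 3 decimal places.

Periodic yield y = 0.104. Modified duration first:
  t   CF        PV=CF/(1+0.104)^t    t·PV
  1        10.00         9.0580         9.0580
  2        10.00         8.2047        16.4094
  3        10.00         7.4318        22.2953
  4        10.00         6.7317        26.9267
  5        10.00         6.0975        30.4877
  6     2,010.00     1,110.1499     6,660.8993
  Σ                  1,147.6735     6,766.0764
P = 1,147.6735; D_Mac = 5.89547 yrs; D_mod = 5.89547/(1+0.104) = 5.34010 yrs.
ΔP/P ≈ -D_mod · Δy = -5.34010 × (-0.017) = +0.090782 = +9.0782%.

+9.078%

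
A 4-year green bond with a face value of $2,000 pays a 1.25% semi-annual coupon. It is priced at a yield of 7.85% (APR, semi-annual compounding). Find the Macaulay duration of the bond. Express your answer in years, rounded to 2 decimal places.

Periodic yield y = 0.03925. Discount each cash flow and weight by its period:
  t   CF        PV=CF/(1+0.03925)^t    t·PV
  1        12.50        12.0279        12.0279
  2        12.50        11.5736        23.1473
  3        12.50        11.1365        33.4096
  4        12.50        10.7159        42.8637
  5        12.50        10.3112        51.5561
  6        12.50         9.9218        59.5307
  7        12.50         9.5471        66.8294
  8     2,012.50     1,479.0254    11,832.2030
  Σ                  1,554.2594    12,121.5677
Price P = Σ PV = 1,554.2594.
Macaulay duration = Σ(t·PV) / P = 12,121.5677 / 1,554.2594 = 7.79893 half-year periods.
In years: 7.79893 / 2 = 3.89947 years.

3.90 years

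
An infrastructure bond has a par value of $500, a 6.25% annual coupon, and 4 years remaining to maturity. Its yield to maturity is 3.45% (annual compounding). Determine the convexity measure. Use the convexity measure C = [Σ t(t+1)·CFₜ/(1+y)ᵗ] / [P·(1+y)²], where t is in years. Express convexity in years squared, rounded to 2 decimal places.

With y = 0.0345:
  t   CF        PV=CF/(1+0.0345)^t    t·PV        t(t+1)·PV
  1        31.25        30.2078        30.2078          60.4157
  2        31.25        29.2004        58.4008         175.2025
  3        31.25        28.2266        84.6798         338.7192
  4       531.25       463.8494     1,855.3974       9,276.9872
  Σ                    551.4842     2,028.6859       9,851.3246
P = 551.4842.
Convexity = Σ t(t+1)·PV / [P·(1+y)²] = 9,851.3246 / (551.4842 × 1.070190) = 16.69170.

16.69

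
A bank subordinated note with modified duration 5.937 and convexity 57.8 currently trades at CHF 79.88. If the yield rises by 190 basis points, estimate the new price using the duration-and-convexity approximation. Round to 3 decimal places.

Duration effect: -D_mod·Δy = -5.937 × (+0.019) = -0.112803
Convexity effect: ½·C·(Δy)² = 0.5 × 57.8 × (0.019)² = +0.0104329
ΔP/P ≈ -0.112803 + 0.0104329 = -0.1023701
New price ≈ 79.88 × (1 - 0.1023701) = 71.702676412.

CHF 71.703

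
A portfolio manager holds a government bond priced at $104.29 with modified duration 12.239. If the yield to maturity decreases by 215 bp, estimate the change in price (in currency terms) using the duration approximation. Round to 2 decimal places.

+$27.44

Duration approximation: ΔP/P ≈ -D_mod · Δy = -12.239 × (-0.0215) = +0.2631385.
ΔP ≈ 104.29 × (+0.2631385) = +27.442714165.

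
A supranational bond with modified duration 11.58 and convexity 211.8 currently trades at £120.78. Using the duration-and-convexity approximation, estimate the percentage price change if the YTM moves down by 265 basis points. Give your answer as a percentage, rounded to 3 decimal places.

+38.124%

Duration effect: -D_mod·Δy = -11.58 × (-0.0265) = +0.306870
Convexity effect: ½·C·(Δy)² = 0.5 × 211.8 × (-0.0265)² = +0.074368275
ΔP/P ≈ +0.306870 + 0.074368275 = +0.381238275
= +38.1238275%.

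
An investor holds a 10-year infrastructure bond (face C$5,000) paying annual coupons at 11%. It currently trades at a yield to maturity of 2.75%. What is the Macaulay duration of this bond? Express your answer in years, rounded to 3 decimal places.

Periodic yield y = 0.0275. Discount each cash flow and weight by its year:
  t   CF        PV=CF/(1+0.0275)^t    t·PV
  1       550.00       535.2798       535.2798
  2       550.00       520.9536     1,041.9072
  3       550.00       507.0108     1,521.0324
  4       550.00       493.4412     1,973.7646
  5       550.00       480.2347     2,401.1735
  6       550.00       467.3817     2,804.2902
  7       550.00       454.8727     3,184.1089
  8       550.00       442.6985     3,541.5880
  9       550.00       430.8501     3,877.6510
  10    5,550.00     4,231.3084    42,313.0838
  Σ                  8,564.0314    63,193.8793
Price P = Σ PV = 8,564.0314.
Macaulay duration = Σ(t·PV) / P = 63,193.8793 / 8,564.0314 = 7.37899 years.

7.379 years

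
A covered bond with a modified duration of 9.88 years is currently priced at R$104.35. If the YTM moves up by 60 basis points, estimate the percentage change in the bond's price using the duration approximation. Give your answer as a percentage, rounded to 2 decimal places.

Duration approximation: ΔP/P ≈ -D_mod · Δy = -9.88 × (+0.006) = -0.059280.
As a percentage: -5.9280%.

-5.93%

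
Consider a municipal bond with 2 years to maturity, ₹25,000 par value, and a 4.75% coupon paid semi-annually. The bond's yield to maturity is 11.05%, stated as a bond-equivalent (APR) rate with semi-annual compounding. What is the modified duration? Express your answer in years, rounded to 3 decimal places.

1.826 years

Periodic yield y = 0.05525. First find Macaulay duration:
  t   CF        PV=CF/(1+0.05525)^t    t·PV
  1       593.75       562.6629       562.6629
  2       593.75       533.2034     1,066.4068
  3       593.75       505.2863     1,515.8590
  4    25,593.75    20,640.1325    82,560.5298
  Σ                 22,241.2850    85,705.4585
P = 22,241.2850; Macaulay duration = 85,705.4585 / 22,241.2850 = 3.85344 half-year periods = 1.92672 years.
Modified duration = D_Mac / (1 + y) = 1.92672 / 1.05525 = 1.82584 years.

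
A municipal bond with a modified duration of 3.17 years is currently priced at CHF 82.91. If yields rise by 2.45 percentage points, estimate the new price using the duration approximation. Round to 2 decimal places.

CHF 76.47

Duration approximation: ΔP/P ≈ -D_mod · Δy = -3.17 × (+0.0245) = -0.077665.
New price ≈ 82.91 × (1 - 0.077665) = 76.47079485.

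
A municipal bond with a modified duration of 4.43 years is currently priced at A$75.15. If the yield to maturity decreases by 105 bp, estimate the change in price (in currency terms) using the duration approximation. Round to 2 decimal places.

Duration approximation: ΔP/P ≈ -D_mod · Δy = -4.43 × (-0.0105) = +0.046515.
ΔP ≈ 75.15 × (+0.046515) = +3.49560225.

+A$3.50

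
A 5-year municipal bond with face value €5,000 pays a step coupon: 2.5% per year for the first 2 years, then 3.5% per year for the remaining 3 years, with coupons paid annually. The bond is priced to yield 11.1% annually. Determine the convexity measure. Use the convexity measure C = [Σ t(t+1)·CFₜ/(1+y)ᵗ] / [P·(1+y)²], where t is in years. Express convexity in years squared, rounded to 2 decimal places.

22.22

With y = 0.111:
  t   CF        PV=CF/(1+0.111)^t    t·PV        t(t+1)·PV
  1       125.00       112.5113       112.5113         225.0225
  2       125.00       101.2703       202.5405         607.6215
  3       175.00       127.6133       382.8398       1,531.3594
  4       175.00       114.8634       459.4538       2,297.2688
  5     5,175.00     3,057.3141    15,286.5705      91,719.4230
  Σ                  3,513.5723    16,443.9159      96,380.6952
P = 3,513.5723.
Convexity = Σ t(t+1)·PV / [P·(1+y)²] = 96,380.6952 / (3,513.5723 × 1.234321) = 22.22353.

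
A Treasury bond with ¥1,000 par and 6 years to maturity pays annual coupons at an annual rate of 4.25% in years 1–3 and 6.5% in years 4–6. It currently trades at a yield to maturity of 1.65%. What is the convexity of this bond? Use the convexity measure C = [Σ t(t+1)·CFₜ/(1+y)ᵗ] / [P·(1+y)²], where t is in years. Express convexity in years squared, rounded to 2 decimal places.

With y = 0.0165:
  t   CF        PV=CF/(1+0.0165)^t    t·PV        t(t+1)·PV
  1        42.50        41.8101        41.8101          83.6203
  2        42.50        41.1315        82.2629         246.7888
  3        42.50        40.4638       121.3914         485.5657
  4        65.00        60.8813       243.5251       1,217.6257
  5        65.00        59.8931       299.4653       1,796.7915
  6     1,065.00       965.3956     5,792.3735      40,546.6147
  Σ                  1,209.5753     6,580.8284      44,377.0068
P = 1,209.5753.
Convexity = Σ t(t+1)·PV / [P·(1+y)²] = 44,377.0068 / (1,209.5753 × 1.033272) = 35.50670.

35.51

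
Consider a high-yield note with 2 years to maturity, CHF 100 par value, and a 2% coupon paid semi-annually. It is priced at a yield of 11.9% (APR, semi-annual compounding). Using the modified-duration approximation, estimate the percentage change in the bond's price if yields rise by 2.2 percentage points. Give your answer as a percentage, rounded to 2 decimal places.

-4.08%

Periodic yield y = 0.0595. Modified duration first:
  t   CF        PV=CF/(1+0.0595)^t    t·PV
  1         1.00         0.9438         0.9438
  2         1.00         0.8908         1.7817
  3         1.00         0.8408         2.5224
  4       101.00        80.1526       320.6103
  Σ                     82.8281       325.8583
P = 82.8281; D_Mac = 3.93415 half-year periods = 1.96708 yrs; D_mod = 1.96708/(1+0.0595) = 1.85661 yrs.
ΔP/P ≈ -D_mod · Δy = -1.85661 × (+0.022) = -0.040845 = -4.0845%.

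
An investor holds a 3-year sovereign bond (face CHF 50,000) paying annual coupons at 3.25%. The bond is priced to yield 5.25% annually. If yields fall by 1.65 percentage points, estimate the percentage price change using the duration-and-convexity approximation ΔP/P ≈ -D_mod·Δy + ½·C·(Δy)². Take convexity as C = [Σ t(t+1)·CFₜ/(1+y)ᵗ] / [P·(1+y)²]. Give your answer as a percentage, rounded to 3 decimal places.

+4.693%

With y = 0.0525:
  t   CF        PV=CF/(1+0.0525)^t    t·PV        t(t+1)·PV
  1     1,625.00     1,543.9430     1,543.9430       3,087.8860
  2     1,625.00     1,466.9292     2,933.8584       8,801.5753
  3    51,625.00    44,278.5868   132,835.7603     531,343.0412
  Σ                 47,289.4590   137,313.5617     543,232.5025
P = 47,289.4590; D_Mac = 2.90368 yrs; D_mod = 2.75884 yrs; C = 10.36996.
Duration effect: -2.75884 × (-0.0165) = +0.045521
Convexity effect: 0.5 × 10.36996 × (-0.0165)² = +0.0014116
ΔP/P ≈ +0.045521 + 0.0014116 = +0.046933 = +4.6933%.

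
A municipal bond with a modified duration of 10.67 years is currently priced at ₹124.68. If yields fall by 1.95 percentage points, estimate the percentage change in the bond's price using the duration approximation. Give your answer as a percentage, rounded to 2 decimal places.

+20.81%

Duration approximation: ΔP/P ≈ -D_mod · Δy = -10.67 × (-0.0195) = +0.208065.
As a percentage: +20.8065%.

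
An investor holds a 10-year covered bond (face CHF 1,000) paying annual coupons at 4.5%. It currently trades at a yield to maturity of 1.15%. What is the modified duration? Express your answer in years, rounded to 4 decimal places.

Periodic yield y = 0.0115. First find Macaulay duration:
  t   CF        PV=CF/(1+0.0115)^t    t·PV
  1        45.00        44.4884        44.4884
  2        45.00        43.9826        87.9652
  3        45.00        43.4825       130.4476
  4        45.00        42.9882       171.9527
  5        45.00        42.4994       212.4971
  6        45.00        42.0162       252.0974
  7        45.00        41.5385       290.7698
  8        45.00        41.0663       328.5303
  9        45.00        40.5994       365.3945
  10    1,045.00       932.0891     9,320.8908
  Σ                  1,314.7506    11,205.0338
P = 1,314.7506; Macaulay duration = 11,205.0338 / 1,314.7506 = 8.52255 years.
Modified duration = D_Mac / (1 + y) = 8.52255 / 1.0115 = 8.42566 years.

8.4257 years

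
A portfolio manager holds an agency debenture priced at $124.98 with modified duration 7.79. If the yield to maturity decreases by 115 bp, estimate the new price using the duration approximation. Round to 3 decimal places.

$136.176

Duration approximation: ΔP/P ≈ -D_mod · Δy = -7.79 × (-0.0115) = +0.089585.
New price ≈ 124.98 × (1 + 0.089585) = 136.1763333.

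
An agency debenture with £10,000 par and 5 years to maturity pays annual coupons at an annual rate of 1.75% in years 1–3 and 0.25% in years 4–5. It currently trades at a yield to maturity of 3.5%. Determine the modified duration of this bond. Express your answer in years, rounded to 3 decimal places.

Periodic yield y = 0.035. First find Macaulay duration:
  t   CF        PV=CF/(1+0.035)^t    t·PV
  1       175.00       169.0821       169.0821
  2       175.00       163.3644       326.7287
  3       175.00       157.8400       473.5199
  4        25.00        21.7861        87.1442
  5    10,025.00     8,440.7810    42,203.9050
  Σ                  8,952.8535    43,260.3800
P = 8,952.8535; Macaulay duration = 43,260.3800 / 8,952.8535 = 4.83202 years.
Modified duration = D_Mac / (1 + y) = 4.83202 / 1.035 = 4.66862 years.

4.669 years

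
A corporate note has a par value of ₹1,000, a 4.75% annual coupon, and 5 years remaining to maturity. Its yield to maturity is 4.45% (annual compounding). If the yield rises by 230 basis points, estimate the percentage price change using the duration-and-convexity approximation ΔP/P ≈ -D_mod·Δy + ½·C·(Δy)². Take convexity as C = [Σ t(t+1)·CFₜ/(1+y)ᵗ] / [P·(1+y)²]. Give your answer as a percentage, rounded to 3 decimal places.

With y = 0.0445:
  t   CF        PV=CF/(1+0.0445)^t    t·PV        t(t+1)·PV
  1        47.50        45.4763        45.4763          90.9526
  2        47.50        43.5388        87.0777         261.2330
  3        47.50        41.6839       125.0517         500.2067
  4        47.50        39.9080       159.6320         798.1598
  5     1,047.50       842.5813     4,212.9064      25,277.4386
  Σ                  1,013.1883     4,630.1440      26,927.9907
P = 1,013.1883; D_Mac = 4.56988 yrs; D_mod = 4.37518 yrs; C = 24.36110.
Duration effect: -4.37518 × (+0.023) = -0.100629
Convexity effect: 0.5 × 24.36110 × (0.023)² = +0.0064435
ΔP/P ≈ -0.100629 + 0.0064435 = -0.094186 = -9.4186%.

-9.419%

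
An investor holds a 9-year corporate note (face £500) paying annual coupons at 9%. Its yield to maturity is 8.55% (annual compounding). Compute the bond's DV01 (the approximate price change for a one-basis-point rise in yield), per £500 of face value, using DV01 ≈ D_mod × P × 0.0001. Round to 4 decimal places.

Periodic yield y = 0.0855.
  t   CF        PV=CF/(1+0.0855)^t    t·PV
  1        45.00        41.4556        41.4556
  2        45.00        38.1903        76.3806
  3        45.00        35.1822       105.5466
  4        45.00        32.4111       129.6442
  5        45.00        29.8582       149.2909
  6        45.00        27.5064       165.0383
  7        45.00        25.3398       177.3788
  8        45.00        23.3439       186.7514
  9       545.00       260.4522     2,344.0699
  Σ                    513.7396     3,375.5563
P = 513.7396; D_Mac = 6.57056 yrs; D_mod = 6.05302 yrs.
DV01 ≈ 6.05302 × 513.7396 × 0.0001 = 0.310968.

£0.3110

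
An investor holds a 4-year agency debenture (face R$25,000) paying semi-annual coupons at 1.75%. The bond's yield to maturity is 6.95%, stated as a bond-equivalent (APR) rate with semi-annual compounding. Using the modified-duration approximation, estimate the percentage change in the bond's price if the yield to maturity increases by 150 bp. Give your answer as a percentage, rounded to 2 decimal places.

-5.60%

Periodic yield y = 0.03475. Modified duration first:
  t   CF        PV=CF/(1+0.03475)^t    t·PV
  1       218.75       211.4037       211.4037
  2       218.75       204.3042       408.6083
  3       218.75       197.4430       592.3290
  4       218.75       190.8123       763.2491
  5       218.75       184.4042       922.0212
  6       218.75       178.2114     1,069.2683
  7       218.75       172.2265     1,205.5856
  8    25,218.75    19,188.4580   153,507.6640
  Σ                 20,527.2633   158,680.1292
P = 20,527.2633; D_Mac = 7.73021 half-year periods = 3.86511 yrs; D_mod = 3.86511/(1+0.03475) = 3.73530 yrs.
ΔP/P ≈ -D_mod · Δy = -3.73530 × (+0.015) = -0.056030 = -5.6030%.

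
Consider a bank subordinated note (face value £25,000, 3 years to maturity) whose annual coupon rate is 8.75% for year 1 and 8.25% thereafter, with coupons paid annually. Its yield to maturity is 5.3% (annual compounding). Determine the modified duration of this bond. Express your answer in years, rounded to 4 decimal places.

Periodic yield y = 0.053. First find Macaulay duration:
  t   CF        PV=CF/(1+0.053)^t    t·PV
  1     2,187.50     2,077.3979     2,077.3979
  2     2,062.50     1,860.1039     3,720.2079
  3    27,062.50    23,178.3651    69,535.0954
  Σ                 27,115.8670    75,332.7012
P = 27,115.8670; Macaulay duration = 75,332.7012 / 27,115.8670 = 2.77818 years.
Modified duration = D_Mac / (1 + y) = 2.77818 / 1.053 = 2.63835 years.

2.6383 years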